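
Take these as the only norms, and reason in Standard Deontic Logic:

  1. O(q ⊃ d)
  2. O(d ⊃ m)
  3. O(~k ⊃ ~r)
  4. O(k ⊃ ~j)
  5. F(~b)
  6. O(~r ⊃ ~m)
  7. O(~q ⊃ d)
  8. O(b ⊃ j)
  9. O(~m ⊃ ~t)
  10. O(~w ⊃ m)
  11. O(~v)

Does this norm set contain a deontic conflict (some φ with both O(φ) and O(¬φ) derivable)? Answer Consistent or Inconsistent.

Inconsistent

Premises 7 and 1 are O(~q ⊃ d) and O(q ⊃ d); every ideal world satisfies ~q or q, so in either case d holds — hence O(d).
Premise 2 is O(d ⊃ m); since O(d), deontic closure gives O(m).
Premise 6, O(~r ⊃ ~m), contraposes to O(m ⊃ r); with O(m) we get O(r).
The contrapositive of premise 3 (O(~k ⊃ ~r)) is O(r ⊃ k), and O(r) is already established, so O(k).
From O(k) and premise 4, O(k ⊃ ~j), we obtain O(~j).
The contrapositive of premise 8 (O(b ⊃ j)) is O(~j ⊃ ~b), and O(~j) is already established, so O(~b).
However, F(~b) at premise 5 amounts to O(b).
We now have both O(~b) and O(b) — b is simultaneously obligatory and forbidden, violating the D-axiom.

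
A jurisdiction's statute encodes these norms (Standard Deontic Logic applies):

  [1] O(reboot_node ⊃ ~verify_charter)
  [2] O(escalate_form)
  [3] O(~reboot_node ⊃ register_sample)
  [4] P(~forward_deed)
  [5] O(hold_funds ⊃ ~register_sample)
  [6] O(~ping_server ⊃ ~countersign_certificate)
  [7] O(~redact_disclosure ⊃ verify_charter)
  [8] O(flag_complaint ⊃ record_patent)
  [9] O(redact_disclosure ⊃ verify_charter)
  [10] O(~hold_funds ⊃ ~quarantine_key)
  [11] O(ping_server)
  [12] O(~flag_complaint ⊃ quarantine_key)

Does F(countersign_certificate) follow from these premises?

Premise 6 is O(~ping_server ⊃ ~countersign_certificate), but O(~ping_server) is not derivable from the premises, so it does not yield O(~countersign_certificate).
No other premise forces O(~countersign_certificate). An ideal world satisfying every premise can still have countersign_certificate true, so F(countersign_certificate) is not derivable.

No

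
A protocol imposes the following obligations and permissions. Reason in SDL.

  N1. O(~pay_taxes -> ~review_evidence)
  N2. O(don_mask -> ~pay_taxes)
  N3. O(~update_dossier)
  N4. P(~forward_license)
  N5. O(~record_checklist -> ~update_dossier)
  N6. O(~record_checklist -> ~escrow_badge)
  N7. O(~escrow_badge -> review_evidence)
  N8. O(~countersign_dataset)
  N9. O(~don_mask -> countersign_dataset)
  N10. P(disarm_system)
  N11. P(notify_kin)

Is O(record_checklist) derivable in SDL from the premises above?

Yes

Premise 8 gives O(~countersign_dataset).
Premise 9, O(~don_mask -> countersign_dataset), contraposes to O(~countersign_dataset -> don_mask); with O(~countersign_dataset) we get O(don_mask).
With premise 2, O(don_mask -> ~pay_taxes), the K-axiom yields O(~pay_taxes).
With premise 1, O(~pay_taxes -> ~review_evidence), the K-axiom yields O(~review_evidence).
Premise 7 is O(~escrow_badge -> review_evidence); contrapositively O(~review_evidence -> escrow_badge). Since O(~review_evidence) holds, K gives O(escrow_badge).
Premise 6, O(~record_checklist -> ~escrow_badge), contraposes to O(escrow_badge -> record_checklist); with O(escrow_badge) we get O(record_checklist).
Premises 3, 4, 5, 10, 11 do not contribute to this derivation.
So O(record_checklist) follows.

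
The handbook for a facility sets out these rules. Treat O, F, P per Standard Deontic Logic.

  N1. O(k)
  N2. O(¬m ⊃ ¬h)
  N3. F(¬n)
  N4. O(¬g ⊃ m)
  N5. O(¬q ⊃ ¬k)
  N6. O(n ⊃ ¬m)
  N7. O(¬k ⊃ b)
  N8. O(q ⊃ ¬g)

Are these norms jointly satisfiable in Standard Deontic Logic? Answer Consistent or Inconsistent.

Inconsistent

From premise 1 we have O(k).
Premise 5 is O(¬q ⊃ ¬k); contrapositively O(k ⊃ q). Since O(k) holds, K gives O(q).
With premise 8, O(q ⊃ ¬g), the K-axiom yields O(¬g).
From O(¬g) and premise 4, O(¬g ⊃ m), we obtain O(m).
The contrapositive of premise 6 (O(n ⊃ ¬m)) is O(m ⊃ ¬n), and O(m) is already established, so O(¬n).
Yet premise 3 is F(¬n), i.e. O(n).
We now have both O(¬n) and O(n) — n is simultaneously obligatory and forbidden, violating the D-axiom.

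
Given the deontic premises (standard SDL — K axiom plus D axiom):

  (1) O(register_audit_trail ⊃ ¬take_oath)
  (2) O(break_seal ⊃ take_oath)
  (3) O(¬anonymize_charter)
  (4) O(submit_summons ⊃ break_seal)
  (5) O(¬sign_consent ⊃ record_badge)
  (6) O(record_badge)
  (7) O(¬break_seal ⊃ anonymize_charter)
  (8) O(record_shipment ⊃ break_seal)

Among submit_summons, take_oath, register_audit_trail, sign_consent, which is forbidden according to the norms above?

Premise 3 gives O(¬anonymize_charter).
Premise 7 is O(¬break_seal ⊃ anonymize_charter); contrapositively O(¬anonymize_charter ⊃ break_seal). Since O(¬anonymize_charter) holds, K gives O(break_seal).
From O(break_seal) and premise 2, O(break_seal ⊃ take_oath), we obtain O(take_oath).
Premise 1 is O(register_audit_trail ⊃ ¬take_oath); contrapositively O(take_oath ⊃ ¬register_audit_trail). Since O(take_oath) holds, K gives O(¬register_audit_trail).
So O(¬register_audit_trail) holds, i.e. register_audit_trail is forbidden. None of the other listed options is forbidden under the premises.

register_audit_trail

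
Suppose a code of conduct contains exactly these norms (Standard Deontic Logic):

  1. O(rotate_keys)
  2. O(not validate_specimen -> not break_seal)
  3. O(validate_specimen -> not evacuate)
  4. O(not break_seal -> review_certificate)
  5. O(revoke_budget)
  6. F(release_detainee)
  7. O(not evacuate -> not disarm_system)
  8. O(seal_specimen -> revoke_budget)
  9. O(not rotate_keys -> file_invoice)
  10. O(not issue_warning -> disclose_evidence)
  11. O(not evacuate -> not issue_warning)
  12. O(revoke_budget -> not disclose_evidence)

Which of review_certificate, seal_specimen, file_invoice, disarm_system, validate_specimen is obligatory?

review_certificate

Premise 5 states O(revoke_budget) outright.
With premise 12, O(revoke_budget -> not disclose_evidence), the K-axiom yields O(not disclose_evidence).
Premise 10 is O(not issue_warning -> disclose_evidence); contrapositively O(not disclose_evidence -> issue_warning). Since O(not disclose_evidence) holds, K gives O(issue_warning).
Premise 11, O(not evacuate -> not issue_warning), contraposes to O(issue_warning -> evacuate); with O(issue_warning) we get O(evacuate).
The contrapositive of premise 3 (O(validate_specimen -> not evacuate)) is O(evacuate -> not validate_specimen), and O(evacuate) is already established, so O(not validate_specimen).
From O(not validate_specimen) and premise 2, O(not validate_specimen -> not break_seal), we obtain O(not break_seal).
Premise 4 is O(not break_seal -> review_certificate); since O(not break_seal), deontic closure gives O(review_certificate).
So O(review_certificate) holds — review_certificate is obligatory. None of the other listed options is made obligatory by any chain of premises.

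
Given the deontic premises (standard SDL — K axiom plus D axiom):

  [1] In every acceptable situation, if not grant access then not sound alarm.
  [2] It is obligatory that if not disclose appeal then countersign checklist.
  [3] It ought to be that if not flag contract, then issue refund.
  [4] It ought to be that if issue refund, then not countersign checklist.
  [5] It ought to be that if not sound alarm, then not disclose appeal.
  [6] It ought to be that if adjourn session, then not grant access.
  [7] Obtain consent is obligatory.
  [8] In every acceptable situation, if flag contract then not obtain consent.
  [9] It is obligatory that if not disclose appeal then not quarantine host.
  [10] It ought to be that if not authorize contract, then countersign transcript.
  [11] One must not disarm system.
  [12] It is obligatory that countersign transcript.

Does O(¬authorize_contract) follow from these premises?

Premise 10 is O(¬authorize_contract → countersign_transcript); even if O(countersign_transcript) held, inferring O(¬authorize_contract) would be affirming the consequent — invalid.
No other premise forces O(¬authorize_contract). An ideal world satisfying every premise can still have ¬authorize_contract false, so O(¬authorize_contract) is not derivable.

No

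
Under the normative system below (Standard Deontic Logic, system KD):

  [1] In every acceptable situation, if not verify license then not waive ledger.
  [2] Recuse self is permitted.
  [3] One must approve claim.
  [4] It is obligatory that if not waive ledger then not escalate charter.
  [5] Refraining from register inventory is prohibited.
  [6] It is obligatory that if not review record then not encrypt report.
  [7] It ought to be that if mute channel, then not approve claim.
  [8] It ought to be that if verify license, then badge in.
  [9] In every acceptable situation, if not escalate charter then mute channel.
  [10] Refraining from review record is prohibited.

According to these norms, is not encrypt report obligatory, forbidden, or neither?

Premise 6 is O(¬review_record → ¬encrypt_report), but O(¬review_record) is not derivable from the premises, so it does not yield O(¬encrypt_report).
No premise or chain of K-axiom applications forces O(¬encrypt_report), and none forces O(encrypt_report). So ¬encrypt_report is neither obligatory nor forbidden under these norms.

Neither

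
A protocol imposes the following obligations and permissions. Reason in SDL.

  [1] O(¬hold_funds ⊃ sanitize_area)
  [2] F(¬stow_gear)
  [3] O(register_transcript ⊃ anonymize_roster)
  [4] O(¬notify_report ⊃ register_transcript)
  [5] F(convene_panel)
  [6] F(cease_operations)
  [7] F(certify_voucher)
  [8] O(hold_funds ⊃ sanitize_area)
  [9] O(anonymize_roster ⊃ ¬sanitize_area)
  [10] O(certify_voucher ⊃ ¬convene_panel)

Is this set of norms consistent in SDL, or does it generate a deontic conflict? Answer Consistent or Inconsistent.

Premise 10 is O(certify_voucher ⊃ ¬convene_panel); even if O(¬convene_panel) held, inferring O(certify_voucher) would be affirming the consequent — invalid.
So O(certify_voucher) is not derivable, and the apparent clash with O(¬certify_voucher) does not arise.
A world satisfying every obligation exists (e.g. anonymize_roster=false, cease_operations=false, certify_voucher=false, convene_panel=false, hold_funds=false, notify_report=true, register_transcript=false, sanitize_area=true, stow_gear=true); no atom is both obligatory and forbidden, so the set is consistent.

Consistent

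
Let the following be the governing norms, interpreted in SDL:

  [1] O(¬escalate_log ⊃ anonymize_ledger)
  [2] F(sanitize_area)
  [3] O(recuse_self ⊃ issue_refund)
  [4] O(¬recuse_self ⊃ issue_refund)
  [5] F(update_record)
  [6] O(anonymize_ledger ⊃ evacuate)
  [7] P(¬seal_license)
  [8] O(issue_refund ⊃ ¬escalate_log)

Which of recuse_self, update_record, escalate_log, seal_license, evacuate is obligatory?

Premises 4 and 3 cover both cases: O(¬recuse_self ⊃ issue_refund) and O(recuse_self ⊃ issue_refund). Since ¬recuse_self ∨ recuse_self is a tautology, O(issue_refund) follows.
Applying K to premise 8 (O(issue_refund ⊃ ¬escalate_log)) and O(issue_refund) yields O(¬escalate_log).
Applying K to premise 1 (O(¬escalate_log ⊃ anonymize_ledger)) and O(¬escalate_log) yields O(anonymize_ledger).
Applying K to premise 6 (O(anonymize_ledger ⊃ evacuate)) and O(anonymize_ledger) yields O(evacuate).
So O(evacuate) holds — evacuate is obligatory. None of the other listed options is made obligatory by any chain of premises.

evacuate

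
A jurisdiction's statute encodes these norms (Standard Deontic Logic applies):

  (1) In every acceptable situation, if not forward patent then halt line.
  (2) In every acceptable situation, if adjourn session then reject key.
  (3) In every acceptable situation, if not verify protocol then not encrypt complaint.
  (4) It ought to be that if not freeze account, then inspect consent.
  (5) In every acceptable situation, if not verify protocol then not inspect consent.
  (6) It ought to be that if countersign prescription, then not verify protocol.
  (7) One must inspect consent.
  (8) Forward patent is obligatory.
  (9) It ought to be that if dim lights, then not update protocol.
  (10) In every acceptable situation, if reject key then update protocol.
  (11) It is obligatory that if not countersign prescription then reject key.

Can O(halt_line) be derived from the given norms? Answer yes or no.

No

Premise 1 is O(¬forward_patent → halt_line), but O(¬forward_patent) is not derivable from the premises, so it does not yield O(halt_line).
No other premise forces O(halt_line). An ideal world satisfying every premise can still have halt_line false, so O(halt_line) is not derivable.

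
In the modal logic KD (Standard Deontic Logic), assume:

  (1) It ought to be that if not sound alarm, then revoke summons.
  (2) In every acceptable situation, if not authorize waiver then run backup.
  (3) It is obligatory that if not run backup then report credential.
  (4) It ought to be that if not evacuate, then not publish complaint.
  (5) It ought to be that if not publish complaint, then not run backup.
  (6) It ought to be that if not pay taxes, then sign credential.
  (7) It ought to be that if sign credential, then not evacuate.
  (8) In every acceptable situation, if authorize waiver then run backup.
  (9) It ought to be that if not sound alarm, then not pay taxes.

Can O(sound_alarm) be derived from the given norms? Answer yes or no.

Premises 2 and 8 are O(¬authorize_waiver → run_backup) and O(authorize_waiver → run_backup); every ideal world satisfies ¬authorize_waiver or authorize_waiver, so in either case run_backup holds — hence O(run_backup).
The contrapositive of premise 5 (O(¬publish_complaint → ¬run_backup)) is O(run_backup → publish_complaint), and O(run_backup) is already established, so O(publish_complaint).
The contrapositive of premise 4 (O(¬evacuate → ¬publish_complaint)) is O(publish_complaint → evacuate), and O(publish_complaint) is already established, so O(evacuate).
Premise 7, O(sign_credential → ¬evacuate), contraposes to O(evacuate → ¬sign_credential); with O(evacuate) we get O(¬sign_credential).
The contrapositive of premise 6 (O(¬pay_taxes → sign_credential)) is O(¬sign_credential → pay_taxes), and O(¬sign_credential) is already established, so O(pay_taxes).
The contrapositive of premise 9 (O(¬sound_alarm → ¬pay_taxes)) is O(pay_taxes → sound_alarm), and O(pay_taxes) is already established, so O(sound_alarm).
Premises 1, 3 do not contribute to this derivation.
So O(sound_alarm) follows.

Yes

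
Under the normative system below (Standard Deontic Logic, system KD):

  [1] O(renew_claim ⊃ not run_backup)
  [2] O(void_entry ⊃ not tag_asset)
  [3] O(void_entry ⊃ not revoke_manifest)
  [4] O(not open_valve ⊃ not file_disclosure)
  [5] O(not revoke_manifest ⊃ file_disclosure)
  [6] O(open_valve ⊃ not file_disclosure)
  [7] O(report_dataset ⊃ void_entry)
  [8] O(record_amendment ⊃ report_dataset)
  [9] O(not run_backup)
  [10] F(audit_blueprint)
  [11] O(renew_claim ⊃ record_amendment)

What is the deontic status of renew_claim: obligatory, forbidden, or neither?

Forbidden

By case analysis on open_valve: premise 6 gives O(open_valve ⊃ not file_disclosure) and premise 4 gives O(not open_valve ⊃ not file_disclosure), so O(not file_disclosure) either way.
Premise 5, O(not revoke_manifest ⊃ file_disclosure), contraposes to O(not file_disclosure ⊃ revoke_manifest); with O(not file_disclosure) we get O(revoke_manifest).
Premise 3, O(void_entry ⊃ not revoke_manifest), contraposes to O(revoke_manifest ⊃ not void_entry); with O(revoke_manifest) we get O(not void_entry).
Premise 7 is O(report_dataset ⊃ void_entry); contrapositively O(not void_entry ⊃ not report_dataset). Since O(not void_entry) holds, K gives O(not report_dataset).
Premise 8 is O(record_amendment ⊃ report_dataset); contrapositively O(not report_dataset ⊃ not record_amendment). Since O(not report_dataset) holds, K gives O(not record_amendment).
The contrapositive of premise 11 (O(renew_claim ⊃ record_amendment)) is O(not record_amendment ⊃ not renew_claim), and O(not record_amendment) is already established, so O(not renew_claim).
Premises 1, 2, 9, 10 do not contribute to this derivation.
Thus O(not renew_claim), which is F(renew_claim): renew_claim is forbidden.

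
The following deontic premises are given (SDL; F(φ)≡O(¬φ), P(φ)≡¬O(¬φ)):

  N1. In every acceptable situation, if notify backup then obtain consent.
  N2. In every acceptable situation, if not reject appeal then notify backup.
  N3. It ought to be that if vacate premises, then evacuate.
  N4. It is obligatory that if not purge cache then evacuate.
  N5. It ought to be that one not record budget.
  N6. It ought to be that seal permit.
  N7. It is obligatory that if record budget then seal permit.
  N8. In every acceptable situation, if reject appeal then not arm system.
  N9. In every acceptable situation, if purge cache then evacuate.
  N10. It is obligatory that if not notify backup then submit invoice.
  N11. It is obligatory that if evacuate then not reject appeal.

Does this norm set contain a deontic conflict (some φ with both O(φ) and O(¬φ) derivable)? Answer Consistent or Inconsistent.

Consistent

Premise 7 is O(record_budget → seal_permit); even if O(seal_permit) held, inferring O(record_budget) would be affirming the consequent — invalid.
So O(record_budget) is not derivable, and the apparent clash with O(¬record_budget) does not arise.
A world satisfying every obligation exists (e.g. arm_system=false, evacuate=true, notify_backup=true, obtain_consent=true, purge_cache=false, record_budget=false, reject_appeal=false, seal_permit=true, submit_invoice=false, vacate_premises=false); no atom is both obligatory and forbidden, so the set is consistent.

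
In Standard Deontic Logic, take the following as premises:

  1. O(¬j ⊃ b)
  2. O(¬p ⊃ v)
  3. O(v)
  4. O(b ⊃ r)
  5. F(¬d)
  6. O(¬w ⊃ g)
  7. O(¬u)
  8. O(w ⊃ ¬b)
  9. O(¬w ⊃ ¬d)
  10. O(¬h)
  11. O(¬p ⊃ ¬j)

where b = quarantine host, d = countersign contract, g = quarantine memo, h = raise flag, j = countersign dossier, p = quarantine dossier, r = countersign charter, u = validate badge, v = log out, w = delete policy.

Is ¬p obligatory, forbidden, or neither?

Premise 5 is F(¬d), i.e. O(d).
The contrapositive of premise 9 (O(¬w ⊃ ¬d)) is O(d ⊃ w), and O(d) is already established, so O(w).
From O(w) and premise 8, O(w ⊃ ¬b), we obtain O(¬b).
Premise 1, O(¬j ⊃ b), contraposes to O(¬b ⊃ j); with O(¬b) we get O(j).
The contrapositive of premise 11 (O(¬p ⊃ ¬j)) is O(j ⊃ p), and O(j) is already established, so O(p).
Premises 2, 3, 4, 6, 7, 10 do not contribute to this derivation.
Thus O(p), which is F(¬p): ¬p is forbidden.

Forbidden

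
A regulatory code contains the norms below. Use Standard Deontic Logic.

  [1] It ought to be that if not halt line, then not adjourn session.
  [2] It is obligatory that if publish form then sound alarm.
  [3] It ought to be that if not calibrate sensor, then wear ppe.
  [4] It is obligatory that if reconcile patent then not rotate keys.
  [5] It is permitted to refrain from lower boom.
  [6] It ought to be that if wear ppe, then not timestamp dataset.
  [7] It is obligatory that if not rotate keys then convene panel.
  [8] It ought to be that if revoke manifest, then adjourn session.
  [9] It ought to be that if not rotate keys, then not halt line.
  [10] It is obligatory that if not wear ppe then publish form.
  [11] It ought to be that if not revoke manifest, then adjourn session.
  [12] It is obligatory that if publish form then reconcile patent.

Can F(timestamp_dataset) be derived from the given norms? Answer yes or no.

Yes

Premises 8 and 11 cover both cases: O(revoke_manifest → adjourn_session) and O(¬revoke_manifest → adjourn_session). Since revoke_manifest ∨ ¬revoke_manifest is a tautology, O(adjourn_session) follows.
Premise 1 is O(¬halt_line → ¬adjourn_session); contrapositively O(adjourn_session → halt_line). Since O(adjourn_session) holds, K gives O(halt_line).
Premise 9 is O(¬rotate_keys → ¬halt_line); contrapositively O(halt_line → rotate_keys). Since O(halt_line) holds, K gives O(rotate_keys).
Premise 4, O(reconcile_patent → ¬rotate_keys), contraposes to O(rotate_keys → ¬reconcile_patent); with O(rotate_keys) we get O(¬reconcile_patent).
Premise 12, O(publish_form → reconcile_patent), contraposes to O(¬reconcile_patent → ¬publish_form); with O(¬reconcile_patent) we get O(¬publish_form).
The contrapositive of premise 10 (O(¬wear_ppe → publish_form)) is O(¬publish_form → wear_ppe), and O(¬publish_form) is already established, so O(wear_ppe).
Applying K to premise 6 (O(wear_ppe → ¬timestamp_dataset)) and O(wear_ppe) yields O(¬timestamp_dataset).
Premises 2, 3, 5, 7 do not contribute to this derivation.
So O(¬timestamp_dataset) holds, i.e. F(timestamp_dataset). The claim follows.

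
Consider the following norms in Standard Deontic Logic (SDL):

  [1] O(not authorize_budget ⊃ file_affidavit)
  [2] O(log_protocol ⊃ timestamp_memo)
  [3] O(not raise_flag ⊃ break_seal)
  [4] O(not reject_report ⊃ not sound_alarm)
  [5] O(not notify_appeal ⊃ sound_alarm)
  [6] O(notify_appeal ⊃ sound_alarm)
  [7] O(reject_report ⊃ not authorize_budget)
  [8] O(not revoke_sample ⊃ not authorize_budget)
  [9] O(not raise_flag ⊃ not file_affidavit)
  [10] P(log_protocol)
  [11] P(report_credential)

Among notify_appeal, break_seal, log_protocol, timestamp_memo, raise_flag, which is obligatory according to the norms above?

raise_flag

Premises 5 and 6 are O(not notify_appeal ⊃ sound_alarm) and O(notify_appeal ⊃ sound_alarm); every ideal world satisfies not notify_appeal or notify_appeal, so in either case sound_alarm holds — hence O(sound_alarm).
Premise 4 is O(not reject_report ⊃ not sound_alarm); contrapositively O(sound_alarm ⊃ reject_report). Since O(sound_alarm) holds, K gives O(reject_report).
Applying K to premise 7 (O(reject_report ⊃ not authorize_budget)) and O(reject_report) yields O(not authorize_budget).
From O(not authorize_budget) and premise 1, O(not authorize_budget ⊃ file_affidavit), we obtain O(file_affidavit).
Premise 9 is O(not raise_flag ⊃ not file_affidavit); contrapositively O(file_affidavit ⊃ raise_flag). Since O(file_affidavit) holds, K gives O(raise_flag).
So O(raise_flag) holds — raise_flag is obligatory. None of the other listed options is made obligatory by any chain of premises.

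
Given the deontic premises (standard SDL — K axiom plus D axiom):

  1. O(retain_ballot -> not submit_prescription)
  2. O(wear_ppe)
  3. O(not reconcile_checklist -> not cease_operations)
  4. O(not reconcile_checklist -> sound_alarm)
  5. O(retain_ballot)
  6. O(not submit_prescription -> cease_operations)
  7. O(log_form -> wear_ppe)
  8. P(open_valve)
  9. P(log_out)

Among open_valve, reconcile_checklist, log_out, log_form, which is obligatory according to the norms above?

reconcile_checklist

From premise 5 we have O(retain_ballot).
From O(retain_ballot) and premise 1, O(retain_ballot -> not submit_prescription), we obtain O(not submit_prescription).
Premise 6 is O(not submit_prescription -> cease_operations); since O(not submit_prescription), deontic closure gives O(cease_operations).
Premise 3, O(not reconcile_checklist -> not cease_operations), contraposes to O(cease_operations -> reconcile_checklist); with O(cease_operations) we get O(reconcile_checklist).
So O(reconcile_checklist) holds — reconcile_checklist is obligatory. None of the other listed options is made obligatory by any chain of premises.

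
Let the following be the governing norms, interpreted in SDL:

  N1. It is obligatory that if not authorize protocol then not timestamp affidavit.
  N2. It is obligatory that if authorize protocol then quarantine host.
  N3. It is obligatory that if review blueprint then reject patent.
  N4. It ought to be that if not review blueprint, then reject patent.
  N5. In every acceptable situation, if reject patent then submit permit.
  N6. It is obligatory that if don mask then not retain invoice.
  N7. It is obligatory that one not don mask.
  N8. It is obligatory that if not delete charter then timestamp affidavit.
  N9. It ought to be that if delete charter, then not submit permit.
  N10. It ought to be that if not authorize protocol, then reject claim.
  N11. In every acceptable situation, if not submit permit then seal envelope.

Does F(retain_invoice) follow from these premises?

No

Premise 6 is O(don_mask → ¬retain_invoice), but O(don_mask) is not derivable from the premises, so it does not yield O(¬retain_invoice).
No other premise forces O(¬retain_invoice). An ideal world satisfying every premise can still have retain_invoice true, so F(retain_invoice) is not derivable.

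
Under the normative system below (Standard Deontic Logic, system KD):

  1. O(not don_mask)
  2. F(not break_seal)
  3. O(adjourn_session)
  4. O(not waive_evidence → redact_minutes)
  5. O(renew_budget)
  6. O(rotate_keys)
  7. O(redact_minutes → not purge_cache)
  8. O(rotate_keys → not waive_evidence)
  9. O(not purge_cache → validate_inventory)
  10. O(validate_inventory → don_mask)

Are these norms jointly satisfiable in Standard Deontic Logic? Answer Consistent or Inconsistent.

From premise 1 we have O(not don_mask).
Premise 10, O(validate_inventory → don_mask), contraposes to O(not don_mask → not validate_inventory); with O(not don_mask) we get O(not validate_inventory).
The contrapositive of premise 9 (O(not purge_cache → validate_inventory)) is O(not validate_inventory → purge_cache), and O(not validate_inventory) is already established, so O(purge_cache).
The contrapositive of premise 7 (O(redact_minutes → not purge_cache)) is O(purge_cache → not redact_minutes), and O(purge_cache) is already established, so O(not redact_minutes).
The contrapositive of premise 4 (O(not waive_evidence → redact_minutes)) is O(not redact_minutes → waive_evidence), and O(not redact_minutes) is already established, so O(waive_evidence).
The contrapositive of premise 8 (O(rotate_keys → not waive_evidence)) is O(waive_evidence → not rotate_keys), and O(waive_evidence) is already established, so O(not rotate_keys).
But premise 6 directly asserts O(rotate_keys).
We now have both O(not rotate_keys) and O(rotate_keys) — rotate_keys is simultaneously obligatory and forbidden, violating the D-axiom.

Inconsistent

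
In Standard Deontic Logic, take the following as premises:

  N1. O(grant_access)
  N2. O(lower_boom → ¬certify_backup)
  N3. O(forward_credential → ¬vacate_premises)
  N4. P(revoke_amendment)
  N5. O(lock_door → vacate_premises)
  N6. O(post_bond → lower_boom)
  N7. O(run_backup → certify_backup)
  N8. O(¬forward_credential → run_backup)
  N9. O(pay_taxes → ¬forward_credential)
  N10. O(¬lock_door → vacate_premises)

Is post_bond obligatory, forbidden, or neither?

Premises 5 and 10 cover both cases: O(lock_door → vacate_premises) and O(¬lock_door → vacate_premises). Since lock_door ∨ ¬lock_door is a tautology, O(vacate_premises) follows.
Premise 3 is O(forward_credential → ¬vacate_premises); contrapositively O(vacate_premises → ¬forward_credential). Since O(vacate_premises) holds, K gives O(¬forward_credential).
With premise 8, O(¬forward_credential → run_backup), the K-axiom yields O(run_backup).
From O(run_backup) and premise 7, O(run_backup → certify_backup), we obtain O(certify_backup).
Premise 2, O(lower_boom → ¬certify_backup), contraposes to O(certify_backup → ¬lower_boom); with O(certify_backup) we get O(¬lower_boom).
Premise 6 is O(post_bond → lower_boom); contrapositively O(¬lower_boom → ¬post_bond). Since O(¬lower_boom) holds, K gives O(¬post_bond).
Premises 1, 4, 9 do not contribute to this derivation.
Thus O(¬post_bond), which is F(post_bond): post_bond is forbidden.

Forbidden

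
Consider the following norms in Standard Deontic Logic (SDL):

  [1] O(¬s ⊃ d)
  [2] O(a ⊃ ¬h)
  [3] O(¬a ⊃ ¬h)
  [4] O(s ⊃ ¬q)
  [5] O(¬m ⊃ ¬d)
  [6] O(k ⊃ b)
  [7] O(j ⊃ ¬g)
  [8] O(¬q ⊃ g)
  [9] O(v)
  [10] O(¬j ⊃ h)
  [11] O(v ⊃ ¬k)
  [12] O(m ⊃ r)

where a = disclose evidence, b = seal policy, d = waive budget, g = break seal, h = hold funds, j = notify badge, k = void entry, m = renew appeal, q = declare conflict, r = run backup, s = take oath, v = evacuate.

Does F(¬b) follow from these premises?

Premise 6 is O(k ⊃ b), but O(k) is not derivable from the premises, so it does not yield O(b).
No other premise forces O(b). An ideal world satisfying every premise can still have ¬b true, so F(¬b) is not derivable.

No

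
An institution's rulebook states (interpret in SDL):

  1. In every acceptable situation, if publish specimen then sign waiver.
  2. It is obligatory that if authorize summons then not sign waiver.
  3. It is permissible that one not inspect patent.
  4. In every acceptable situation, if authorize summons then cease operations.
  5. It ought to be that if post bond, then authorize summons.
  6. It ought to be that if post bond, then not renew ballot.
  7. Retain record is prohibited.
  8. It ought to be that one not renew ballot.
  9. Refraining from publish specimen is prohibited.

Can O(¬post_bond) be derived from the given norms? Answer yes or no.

Premise 9 is F(¬publish_specimen), i.e. O(publish_specimen).
Applying K to premise 1 (O(publish_specimen → sign_waiver)) and O(publish_specimen) yields O(sign_waiver).
Premise 2, O(authorize_summons → ¬sign_waiver), contraposes to O(sign_waiver → ¬authorize_summons); with O(sign_waiver) we get O(¬authorize_summons).
Premise 5 is O(post_bond → authorize_summons); contrapositively O(¬authorize_summons → ¬post_bond). Since O(¬authorize_summons) holds, K gives O(¬post_bond).
Premises 3, 4, 6, 7, 8 do not contribute to this derivation.
So O(¬post_bond) follows.

Yes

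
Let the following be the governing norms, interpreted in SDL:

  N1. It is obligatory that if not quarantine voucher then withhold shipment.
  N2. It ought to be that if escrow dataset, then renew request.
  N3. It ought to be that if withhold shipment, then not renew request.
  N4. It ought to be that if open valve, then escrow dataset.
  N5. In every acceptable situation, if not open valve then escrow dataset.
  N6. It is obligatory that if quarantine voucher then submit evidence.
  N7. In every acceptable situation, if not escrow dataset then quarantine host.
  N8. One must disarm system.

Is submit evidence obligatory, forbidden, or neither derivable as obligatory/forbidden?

Premises 5 and 4 are O(¬open_valve → escrow_dataset) and O(open_valve → escrow_dataset); every ideal world satisfies ¬open_valve or open_valve, so in either case escrow_dataset holds — hence O(escrow_dataset).
From O(escrow_dataset) and premise 2, O(escrow_dataset → renew_request), we obtain O(renew_request).
The contrapositive of premise 3 (O(withhold_shipment → ¬renew_request)) is O(renew_request → ¬withhold_shipment), and O(renew_request) is already established, so O(¬withhold_shipment).
Premise 1 is O(¬quarantine_voucher → withhold_shipment); contrapositively O(¬withhold_shipment → quarantine_voucher). Since O(¬withhold_shipment) holds, K gives O(quarantine_voucher).
Premise 6 is O(quarantine_voucher → submit_evidence); since O(quarantine_voucher), deontic closure gives O(submit_evidence).
Premises 7, 8 do not contribute to this derivation.
Hence submit_evidence is obligatory.

Obligatory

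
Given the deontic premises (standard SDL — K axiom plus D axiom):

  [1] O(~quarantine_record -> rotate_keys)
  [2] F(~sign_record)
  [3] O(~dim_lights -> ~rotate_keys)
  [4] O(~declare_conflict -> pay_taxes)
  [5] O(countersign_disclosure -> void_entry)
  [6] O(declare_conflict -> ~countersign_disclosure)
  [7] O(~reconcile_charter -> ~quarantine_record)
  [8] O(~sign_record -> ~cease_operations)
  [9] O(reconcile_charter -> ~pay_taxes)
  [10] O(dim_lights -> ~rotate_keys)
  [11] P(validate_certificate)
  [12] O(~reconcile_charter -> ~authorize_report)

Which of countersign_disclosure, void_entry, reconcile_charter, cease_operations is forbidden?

countersign_disclosure

By case analysis on ~dim_lights: premise 3 gives O(~dim_lights -> ~rotate_keys) and premise 10 gives O(dim_lights -> ~rotate_keys), so O(~rotate_keys) either way.
The contrapositive of premise 1 (O(~quarantine_record -> rotate_keys)) is O(~rotate_keys -> quarantine_record), and O(~rotate_keys) is already established, so O(quarantine_record).
Premise 7 is O(~reconcile_charter -> ~quarantine_record); contrapositively O(quarantine_record -> reconcile_charter). Since O(quarantine_record) holds, K gives O(reconcile_charter).
Premise 9 is O(reconcile_charter -> ~pay_taxes); since O(reconcile_charter), deontic closure gives O(~pay_taxes).
The contrapositive of premise 4 (O(~declare_conflict -> pay_taxes)) is O(~pay_taxes -> declare_conflict), and O(~pay_taxes) is already established, so O(declare_conflict).
Premise 6 is O(declare_conflict -> ~countersign_disclosure); since O(declare_conflict), deontic closure gives O(~countersign_disclosure).
So O(~countersign_disclosure) holds, i.e. countersign_disclosure is forbidden. None of the other listed options is forbidden under the premises.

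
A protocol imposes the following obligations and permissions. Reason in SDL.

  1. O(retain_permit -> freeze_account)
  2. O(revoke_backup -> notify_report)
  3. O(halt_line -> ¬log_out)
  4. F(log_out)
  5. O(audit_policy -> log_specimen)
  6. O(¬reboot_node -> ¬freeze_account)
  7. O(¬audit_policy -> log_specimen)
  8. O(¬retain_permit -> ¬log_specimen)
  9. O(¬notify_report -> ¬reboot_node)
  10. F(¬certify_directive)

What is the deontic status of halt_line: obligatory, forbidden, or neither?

Neither

Premise 3 is O(halt_line -> ¬log_out); even if O(¬log_out) held, inferring O(halt_line) would be affirming the consequent — invalid.
No premise or chain of K-axiom applications forces O(halt_line), and none forces O(¬halt_line). So halt_line is neither obligatory nor forbidden under these norms.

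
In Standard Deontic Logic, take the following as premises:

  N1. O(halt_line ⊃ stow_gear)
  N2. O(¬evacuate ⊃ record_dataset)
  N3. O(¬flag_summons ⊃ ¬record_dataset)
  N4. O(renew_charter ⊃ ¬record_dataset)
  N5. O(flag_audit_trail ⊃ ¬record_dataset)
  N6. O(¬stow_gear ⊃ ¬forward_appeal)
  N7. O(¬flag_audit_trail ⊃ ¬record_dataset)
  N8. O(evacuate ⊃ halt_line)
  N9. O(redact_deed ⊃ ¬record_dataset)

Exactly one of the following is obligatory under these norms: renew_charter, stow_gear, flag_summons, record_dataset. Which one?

stow_gear

Premises 7 and 5 cover both cases: O(¬flag_audit_trail ⊃ ¬record_dataset) and O(flag_audit_trail ⊃ ¬record_dataset). Since ¬flag_audit_trail ∨ flag_audit_trail is a tautology, O(¬record_dataset) follows.
Premise 2 is O(¬evacuate ⊃ record_dataset); contrapositively O(¬record_dataset ⊃ evacuate). Since O(¬record_dataset) holds, K gives O(evacuate).
From O(evacuate) and premise 8, O(evacuate ⊃ halt_line), we obtain O(halt_line).
Applying K to premise 1 (O(halt_line ⊃ stow_gear)) and O(halt_line) yields O(stow_gear).
So O(stow_gear) holds — stow_gear is obligatory. None of the other listed options is made obligatory by any chain of premises.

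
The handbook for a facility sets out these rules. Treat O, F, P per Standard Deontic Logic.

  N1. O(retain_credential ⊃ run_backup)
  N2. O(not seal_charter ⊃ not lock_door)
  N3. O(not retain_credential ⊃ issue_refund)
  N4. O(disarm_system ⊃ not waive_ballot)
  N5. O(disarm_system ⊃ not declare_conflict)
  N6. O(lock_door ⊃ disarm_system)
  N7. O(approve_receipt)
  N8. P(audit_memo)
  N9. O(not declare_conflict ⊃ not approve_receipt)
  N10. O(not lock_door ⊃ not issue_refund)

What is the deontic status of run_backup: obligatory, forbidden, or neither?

From premise 7 we have O(approve_receipt).
Premise 9 is O(not declare_conflict ⊃ not approve_receipt); contrapositively O(approve_receipt ⊃ declare_conflict). Since O(approve_receipt) holds, K gives O(declare_conflict).
The contrapositive of premise 5 (O(disarm_system ⊃ not declare_conflict)) is O(declare_conflict ⊃ not disarm_system), and O(declare_conflict) is already established, so O(not disarm_system).
Premise 6 is O(lock_door ⊃ disarm_system); contrapositively O(not disarm_system ⊃ not lock_door). Since O(not disarm_system) holds, K gives O(not lock_door).
Applying K to premise 10 (O(not lock_door ⊃ not issue_refund)) and O(not lock_door) yields O(not issue_refund).
Premise 3 is O(not retain_credential ⊃ issue_refund); contrapositively O(not issue_refund ⊃ retain_credential). Since O(not issue_refund) holds, K gives O(retain_credential).
With premise 1, O(retain_credential ⊃ run_backup), the K-axiom yields O(run_backup).
Premises 2, 4, 8 do not contribute to this derivation.
Hence run_backup is obligatory.

Obligatory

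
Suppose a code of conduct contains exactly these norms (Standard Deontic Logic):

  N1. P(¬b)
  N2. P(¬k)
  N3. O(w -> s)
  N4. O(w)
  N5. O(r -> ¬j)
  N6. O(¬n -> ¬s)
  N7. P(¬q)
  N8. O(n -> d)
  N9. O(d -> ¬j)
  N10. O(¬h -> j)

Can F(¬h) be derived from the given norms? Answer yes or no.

Yes

From premise 4 we have O(w).
From O(w) and premise 3, O(w -> s), we obtain O(s).
Premise 6, O(¬n -> ¬s), contraposes to O(s -> n); with O(s) we get O(n).
With premise 8, O(n -> d), the K-axiom yields O(d).
Premise 9 is O(d -> ¬j); since O(d), deontic closure gives O(¬j).
Premise 10 is O(¬h -> j); contrapositively O(¬j -> h). Since O(¬j) holds, K gives O(h).
Premises 1, 2, 5, 7 do not contribute to this derivation.
So O(h) holds, i.e. F(¬h). The claim follows.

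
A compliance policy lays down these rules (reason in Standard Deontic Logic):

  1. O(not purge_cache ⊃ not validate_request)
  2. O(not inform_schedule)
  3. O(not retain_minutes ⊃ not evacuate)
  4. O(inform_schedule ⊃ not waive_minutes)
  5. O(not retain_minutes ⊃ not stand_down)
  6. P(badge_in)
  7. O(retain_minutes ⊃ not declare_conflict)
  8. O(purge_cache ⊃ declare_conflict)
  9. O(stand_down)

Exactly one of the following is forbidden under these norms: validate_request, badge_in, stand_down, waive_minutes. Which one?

Premise 9 gives O(stand_down).
Premise 5, O(not retain_minutes ⊃ not stand_down), contraposes to O(stand_down ⊃ retain_minutes); with O(stand_down) we get O(retain_minutes).
Premise 7 is O(retain_minutes ⊃ not declare_conflict); since O(retain_minutes), deontic closure gives O(not declare_conflict).
Premise 8, O(purge_cache ⊃ declare_conflict), contraposes to O(not declare_conflict ⊃ not purge_cache); with O(not declare_conflict) we get O(not purge_cache).
Applying K to premise 1 (O(not purge_cache ⊃ not validate_request)) and O(not purge_cache) yields O(not validate_request).
So O(not validate_request) holds, i.e. validate_request is forbidden. None of the other listed options is forbidden under the premises.

validate_request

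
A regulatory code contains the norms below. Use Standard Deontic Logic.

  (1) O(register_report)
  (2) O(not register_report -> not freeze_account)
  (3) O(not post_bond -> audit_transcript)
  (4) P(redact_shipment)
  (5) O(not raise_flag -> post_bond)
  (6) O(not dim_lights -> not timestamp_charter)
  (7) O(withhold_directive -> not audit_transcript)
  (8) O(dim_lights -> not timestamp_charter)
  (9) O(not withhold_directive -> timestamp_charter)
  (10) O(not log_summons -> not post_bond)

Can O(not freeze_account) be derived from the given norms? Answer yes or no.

No

Premise 2 is O(not register_report -> not freeze_account), but O(not register_report) is not derivable from the premises, so it does not yield O(not freeze_account).
No other premise forces O(not freeze_account). An ideal world satisfying every premise can still have not freeze_account false, so O(not freeze_account) is not derivable.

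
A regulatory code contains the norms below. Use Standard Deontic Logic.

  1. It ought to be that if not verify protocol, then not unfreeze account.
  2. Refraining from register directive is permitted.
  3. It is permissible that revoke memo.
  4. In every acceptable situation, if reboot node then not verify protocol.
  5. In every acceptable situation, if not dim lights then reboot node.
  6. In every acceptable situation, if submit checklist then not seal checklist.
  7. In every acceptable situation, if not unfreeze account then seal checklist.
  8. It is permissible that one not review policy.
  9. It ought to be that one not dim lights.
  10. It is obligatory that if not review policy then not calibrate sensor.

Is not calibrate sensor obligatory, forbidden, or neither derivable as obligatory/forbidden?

Neither

Premise 10 is O(¬review_policy → ¬calibrate_sensor), but O(¬review_policy) is not derivable from the premises (the permission P(¬review_policy) asserts only ¬O(review_policy), not O(¬review_policy)), so it does not yield O(¬calibrate_sensor).
No premise or chain of K-axiom applications forces O(¬calibrate_sensor), and none forces O(calibrate_sensor). So ¬calibrate_sensor is neither obligatory nor forbidden under these norms.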